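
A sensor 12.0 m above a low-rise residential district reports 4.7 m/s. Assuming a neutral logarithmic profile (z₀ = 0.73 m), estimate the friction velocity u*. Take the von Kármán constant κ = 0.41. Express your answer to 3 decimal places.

Log law: V(z) = (u*/κ) · ln(z/z₀) ⇒ u* = κ · V / ln(z/z₀)
u* = 0.41 × 4.7 / ln(12.0/0.73) = 0.41 × 4.7 / 2.7996
   = 1.9270 / 2.7996 = 0.6883 m/s

u* ≈ 0.688 m/s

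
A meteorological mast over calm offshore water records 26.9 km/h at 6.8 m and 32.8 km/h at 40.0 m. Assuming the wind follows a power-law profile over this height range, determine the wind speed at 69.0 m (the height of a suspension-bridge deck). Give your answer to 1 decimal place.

First find α: α = ln(V₂/V₁)/ln(z₂/z₁) = ln(32.8/26.9)/ln(40.0/6.8) = 0.19830/1.77196 = 0.1119
Extrapolate from 40.0 m to 69.0 m: V₃ = 32.8 × (69.0/40.0)^0.1119 = 32.8 × 1.0629 = 34.8637 km/h

34.9 km/h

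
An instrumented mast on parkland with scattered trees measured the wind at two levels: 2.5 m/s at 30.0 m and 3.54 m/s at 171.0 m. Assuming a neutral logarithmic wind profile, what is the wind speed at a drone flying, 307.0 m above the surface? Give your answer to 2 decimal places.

3.89 m/s

Log law: V ∝ ln(z/z₀). From the pair, with r = V₁/V₂ = 0.70621,
ln z₀ = (ln z₁ − r·ln z₂)/(1 − r) = (3.4012 − 0.70621×5.1417)/0.29379 = -0.7826 → z₀ = 0.4572 m
V₃ = V₁ · ln(z₃/z₀)/ln(z₁/z₀) = 2.5 × 6.5095/4.1838 = 3.8897 m/s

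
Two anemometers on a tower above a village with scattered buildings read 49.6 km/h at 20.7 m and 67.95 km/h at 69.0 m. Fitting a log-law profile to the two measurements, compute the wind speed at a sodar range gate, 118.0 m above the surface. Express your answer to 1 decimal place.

76.1 km/h

Log law: V ∝ ln(z/z₀). From the pair, with r = V₁/V₂ = 0.72995,
ln z₀ = (ln z₁ − r·ln z₂)/(1 − r) = (3.0301 − 0.72995×4.2341)/0.27005 = -0.2242 → z₀ = 0.7992 m
V₃ = V₁ · ln(z₃/z₀)/ln(z₁/z₀) = 49.6 × 4.9949/3.2543 = 76.1281 km/h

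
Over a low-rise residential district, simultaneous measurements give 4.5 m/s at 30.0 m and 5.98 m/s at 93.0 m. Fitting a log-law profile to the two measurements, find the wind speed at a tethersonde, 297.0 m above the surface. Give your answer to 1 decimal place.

Log law: V ∝ ln(z/z₀). From the pair, with r = V₁/V₂ = 0.75251,
ln z₀ = (ln z₁ − r·ln z₂)/(1 − r) = (3.4012 − 0.75251×4.5326)/0.24749 = -0.0389 → z₀ = 0.9619 m
V₃ = V₁ · ln(z₃/z₀)/ln(z₁/z₀) = 4.5 × 5.7326/3.4401 = 7.4989 m/s

7.5 m/s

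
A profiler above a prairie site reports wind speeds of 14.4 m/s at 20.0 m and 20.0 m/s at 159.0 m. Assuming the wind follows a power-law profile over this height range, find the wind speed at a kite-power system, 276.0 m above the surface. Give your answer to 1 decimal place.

First find α: α = ln(V₂/V₁)/ln(z₂/z₁) = ln(20.0/14.4)/ln(159.0/20.0) = 0.32850/2.07317 = 0.1585
Extrapolate from 159.0 m to 276.0 m: V₃ = 20.0 × (276.0/159.0)^0.1585 = 20.0 × 1.0913 = 21.8264 m/s

21.8 m/s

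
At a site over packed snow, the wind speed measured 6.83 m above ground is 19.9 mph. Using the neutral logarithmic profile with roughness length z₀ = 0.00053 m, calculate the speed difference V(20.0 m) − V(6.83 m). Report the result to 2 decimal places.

2.26 mph

Log law: V₂ = V₁ · ln(z₂/z₀)/ln(z₁/z₀) = 19.9 × 10.5384/9.4640 = 22.1592 mph
ΔV = 22.1592 − 19.9 = 2.2592 mph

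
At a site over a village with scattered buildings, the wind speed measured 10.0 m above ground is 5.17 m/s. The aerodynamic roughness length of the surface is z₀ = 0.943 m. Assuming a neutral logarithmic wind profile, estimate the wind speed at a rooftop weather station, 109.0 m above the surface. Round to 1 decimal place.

10.4 m/s

Log law: V(z) ∝ ln(z/z₀), so V₂/V₁ = ln(z₂/z₀) / ln(z₁/z₀).
ln(109.0/0.943) = 4.7500, ln(10.0/0.943) = 2.3613
V₂ = 5.17 × 4.7500/2.3613 = 5.17 × 2.0116 = 10.4002 m/s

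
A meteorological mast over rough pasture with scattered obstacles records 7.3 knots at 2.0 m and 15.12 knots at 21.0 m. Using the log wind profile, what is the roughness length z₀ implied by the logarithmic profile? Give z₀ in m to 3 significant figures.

Log law: V(z) ∝ ln(z/z₀). With r = V₁/V₂ = 7.3/15.12 = 0.48280,
r · ln(z₂/z₀) = ln(z₁/z₀) ⇒ ln z₀ = (ln z₁ − r·ln z₂)/(1 − r)
ln z₀ = (0.69315 − 0.48280×3.04452) / 0.51720 = -1.5019
z₀ = exp(-1.5019) = 0.2227 m

z₀ ≈ 0.223 m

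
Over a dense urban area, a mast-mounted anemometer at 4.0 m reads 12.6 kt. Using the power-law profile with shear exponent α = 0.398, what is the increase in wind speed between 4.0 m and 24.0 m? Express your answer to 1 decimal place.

13.1 kt

Power law: V₂ = V₁ · (z₂/z₁)^α = 12.6 × (6.0000)^0.398 = 25.7084 kt
ΔV = 25.7084 − 12.6 = 13.1084 kt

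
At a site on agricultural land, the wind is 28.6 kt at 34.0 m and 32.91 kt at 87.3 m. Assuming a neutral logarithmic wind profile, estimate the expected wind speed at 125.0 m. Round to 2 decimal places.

Log law: V ∝ ln(z/z₀). From the pair, with r = V₁/V₂ = 0.86904,
ln z₀ = (ln z₁ − r·ln z₂)/(1 − r) = (3.5264 − 0.86904×4.4694)/0.13096 = -2.7311 → z₀ = 0.06515 m
V₃ = V₁ · ln(z₃/z₀)/ln(z₁/z₀) = 28.6 × 7.5594/6.2574 = 34.5507 kt

34.55 kt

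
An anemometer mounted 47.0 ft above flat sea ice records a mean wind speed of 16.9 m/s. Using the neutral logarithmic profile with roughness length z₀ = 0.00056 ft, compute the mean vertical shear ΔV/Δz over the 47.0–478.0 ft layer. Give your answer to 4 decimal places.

Log law: V₂ = V₁ · ln(z₂/z₀)/ln(z₁/z₀) = 16.9 × 13.6572/11.3377 = 20.3574 m/s
ΔV/Δz = (20.3574 − 16.9)/(478.0 − 47.0) = 3.4574/431.0000 = 0.00802 m/s/ft

0.0080 m/s/ft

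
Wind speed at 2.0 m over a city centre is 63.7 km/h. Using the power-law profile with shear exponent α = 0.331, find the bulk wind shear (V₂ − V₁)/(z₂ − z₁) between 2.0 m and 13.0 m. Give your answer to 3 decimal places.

4.969 km/h/m

Power law: V₂ = V₁ · (z₂/z₁)^α = 63.7 × (6.5000)^0.331 = 118.3624 km/h
ΔV/Δz = (118.3624 − 63.7)/(13.0 − 2.0) = 54.6624/11.0000 = 4.96931 km/h/m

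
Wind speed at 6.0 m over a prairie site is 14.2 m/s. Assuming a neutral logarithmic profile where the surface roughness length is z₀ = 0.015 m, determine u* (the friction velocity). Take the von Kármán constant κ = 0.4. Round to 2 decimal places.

u* ≈ 0.95 m/s

Log law: V(z) = (u*/κ) · ln(z/z₀) ⇒ u* = κ · V / ln(z/z₀)
u* = 0.4 × 14.2 / ln(6.0/0.015) = 0.4 × 14.2 / 5.9915
   = 5.6800 / 5.9915 = 0.9480 m/s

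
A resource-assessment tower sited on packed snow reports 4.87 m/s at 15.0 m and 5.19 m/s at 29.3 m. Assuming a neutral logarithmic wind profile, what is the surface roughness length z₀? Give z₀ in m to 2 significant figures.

Log law: V(z) ∝ ln(z/z₀). With r = V₁/V₂ = 4.87/5.19 = 0.93834,
r · ln(z₂/z₀) = ln(z₁/z₀) ⇒ ln z₀ = (ln z₁ − r·ln z₂)/(1 − r)
ln z₀ = (2.70805 − 0.93834×3.37759) / 0.06166 = -7.4815
z₀ = exp(-7.4815) = 0.0005634 m

z₀ ≈ 0.00056 m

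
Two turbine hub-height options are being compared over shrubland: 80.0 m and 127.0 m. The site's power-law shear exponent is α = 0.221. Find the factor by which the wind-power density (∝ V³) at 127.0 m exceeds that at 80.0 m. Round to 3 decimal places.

1.359

Speed ratio: V_B/V_A = (z_B/z_A)^α = (127.0/80.0)^0.221 = (1.5875)^0.221 = 1.10754
Power-density ratio: P_B/P_A = (V_B/V_A)³ = (1.10754)³ = 1.35854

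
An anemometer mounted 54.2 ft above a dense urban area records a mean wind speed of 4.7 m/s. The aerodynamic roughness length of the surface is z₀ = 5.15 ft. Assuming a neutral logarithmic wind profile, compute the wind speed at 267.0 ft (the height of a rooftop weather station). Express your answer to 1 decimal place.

Log law: V(z) ∝ ln(z/z₀), so V₂/V₁ = ln(z₂/z₀) / ln(z₁/z₀).
ln(267.0/5.15) = 3.9483, ln(54.2/5.15) = 2.3537
V₂ = 4.7 × 3.9483/2.3537 = 4.7 × 1.6775 = 7.8841 m/s

7.9 m/s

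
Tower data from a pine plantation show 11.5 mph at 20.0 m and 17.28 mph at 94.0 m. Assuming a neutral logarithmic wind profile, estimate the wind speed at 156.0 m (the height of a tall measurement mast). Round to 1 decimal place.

Log law: V ∝ ln(z/z₀). From the pair, with r = V₁/V₂ = 0.66551,
ln z₀ = (ln z₁ − r·ln z₂)/(1 − r) = (2.9957 − 0.66551×4.5433)/0.33449 = -0.0833 → z₀ = 0.9200 m
V₃ = V₁ · ln(z₃/z₀)/ln(z₁/z₀) = 11.5 × 5.1332/3.0791 = 19.1720 mph

19.2 mph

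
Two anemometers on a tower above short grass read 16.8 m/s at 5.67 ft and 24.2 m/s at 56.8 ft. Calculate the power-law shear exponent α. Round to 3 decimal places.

α ≈ 0.158

Power law: V₂/V₁ = (z₂/z₁)^α ⇒ α = ln(V₂/V₁) / ln(z₂/z₁)
α = ln(24.2/16.8) / ln(56.8/5.67) = ln(1.4405) / ln(10.0176)
  = 0.36497 / 2.30435 = 0.15838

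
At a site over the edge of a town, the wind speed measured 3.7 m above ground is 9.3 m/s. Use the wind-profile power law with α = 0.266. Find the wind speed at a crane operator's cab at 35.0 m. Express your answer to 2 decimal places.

16.91 m/s

Power-law profile: V₂ = V₁ · (z₂/z₁)^α
V₂ = 9.3 × (35.0/3.7)^0.266 = 9.3 × (9.4595)^0.266
    = 9.3 × 1.8179 = 16.9069 m/s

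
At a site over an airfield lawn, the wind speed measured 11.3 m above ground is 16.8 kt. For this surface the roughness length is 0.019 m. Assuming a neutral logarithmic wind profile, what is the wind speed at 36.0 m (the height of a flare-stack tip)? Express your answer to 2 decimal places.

19.85 kt

Log law: V(z) ∝ ln(z/z₀), so V₂/V₁ = ln(z₂/z₀) / ln(z₁/z₀).
ln(36.0/0.019) = 7.5468, ln(11.3/0.019) = 6.3881
V₂ = 16.8 × 7.5468/6.3881 = 16.8 × 1.1814 = 19.8473 kt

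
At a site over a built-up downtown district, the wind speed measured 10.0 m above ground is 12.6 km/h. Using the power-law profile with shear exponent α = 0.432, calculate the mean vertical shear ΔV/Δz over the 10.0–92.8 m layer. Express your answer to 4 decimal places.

Power law: V₂ = V₁ · (z₂/z₁)^α = 12.6 × (9.2800)^0.432 = 32.9876 km/h
ΔV/Δz = (32.9876 − 12.6)/(92.8 − 10.0) = 20.3876/82.8000 = 0.24623 km/h/m

0.2462 km/h/m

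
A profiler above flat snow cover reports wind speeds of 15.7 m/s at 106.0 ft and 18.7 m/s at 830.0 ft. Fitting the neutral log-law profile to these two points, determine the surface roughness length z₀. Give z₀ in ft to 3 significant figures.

Log law: V(z) ∝ ln(z/z₀). With r = V₁/V₂ = 15.7/18.7 = 0.83957,
r · ln(z₂/z₀) = ln(z₁/z₀) ⇒ ln z₀ = (ln z₁ − r·ln z₂)/(1 − r)
ln z₀ = (4.66344 − 0.83957×6.72143) / 0.16043 = -6.1067
z₀ = exp(-6.1067) = 0.002228 ft

z₀ ≈ 0.00223 ft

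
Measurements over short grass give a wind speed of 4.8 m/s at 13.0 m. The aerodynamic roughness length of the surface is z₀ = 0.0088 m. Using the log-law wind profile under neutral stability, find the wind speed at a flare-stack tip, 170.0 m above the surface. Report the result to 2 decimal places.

Log law: V(z) ∝ ln(z/z₀), so V₂/V₁ = ln(z₂/z₀) / ln(z₁/z₀).
ln(170.0/0.0088) = 9.8688, ln(13.0/0.0088) = 7.2980
V₂ = 4.8 × 9.8688/7.2980 = 4.8 × 1.3523 = 6.4909 m/s

6.49 m/s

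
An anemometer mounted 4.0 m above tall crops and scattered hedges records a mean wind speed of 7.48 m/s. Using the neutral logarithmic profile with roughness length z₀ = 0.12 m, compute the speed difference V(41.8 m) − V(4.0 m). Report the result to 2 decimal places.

5.01 m/s

Log law: V₂ = V₁ · ln(z₂/z₀)/ln(z₁/z₀) = 7.48 × 5.8532/3.5066 = 12.4856 m/s
ΔV = 12.4856 − 7.48 = 5.0056 m/s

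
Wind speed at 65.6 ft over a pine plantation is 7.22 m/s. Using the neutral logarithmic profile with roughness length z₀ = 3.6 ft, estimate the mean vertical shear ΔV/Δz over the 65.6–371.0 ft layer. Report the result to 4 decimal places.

0.0141 m/s/ft

Log law: V₂ = V₁ · ln(z₂/z₀)/ln(z₁/z₀) = 7.22 × 4.6353/2.9026 = 11.5297 m/s
ΔV/Δz = (11.5297 − 7.22)/(371.0 − 65.6) = 4.3097/305.4000 = 0.01411 m/s/ft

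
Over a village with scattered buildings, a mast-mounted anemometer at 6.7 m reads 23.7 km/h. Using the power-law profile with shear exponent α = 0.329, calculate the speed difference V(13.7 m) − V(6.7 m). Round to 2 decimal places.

6.29 km/h

Power law: V₂ = V₁ · (z₂/z₁)^α = 23.7 × (2.0448)^0.329 = 29.9882 km/h
ΔV = 29.9882 − 23.7 = 6.2882 km/h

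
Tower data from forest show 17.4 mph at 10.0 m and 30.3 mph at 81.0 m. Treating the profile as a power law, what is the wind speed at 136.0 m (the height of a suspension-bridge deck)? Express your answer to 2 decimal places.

34.76 mph

First find α: α = ln(V₂/V₁)/ln(z₂/z₁) = ln(30.3/17.4)/ln(81.0/10.0) = 0.55468/2.09186 = 0.2652
Extrapolate from 81.0 m to 136.0 m: V₃ = 30.3 × (136.0/81.0)^0.2652 = 30.3 × 1.1473 = 34.7630 mph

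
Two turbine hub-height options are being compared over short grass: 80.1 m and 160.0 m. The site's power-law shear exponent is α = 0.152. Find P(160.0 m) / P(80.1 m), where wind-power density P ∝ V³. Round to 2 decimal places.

1.37

Speed ratio: V_B/V_A = (z_B/z_A)^α = (160.0/80.1)^0.152 = (1.9975)^0.152 = 1.11090
Power-density ratio: P_B/P_A = (V_B/V_A)³ = (1.11090)³ = 1.37095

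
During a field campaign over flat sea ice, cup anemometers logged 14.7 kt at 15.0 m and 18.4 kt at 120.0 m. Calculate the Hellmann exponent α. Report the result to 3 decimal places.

α ≈ 0.108

Power law: V₂/V₁ = (z₂/z₁)^α ⇒ α = ln(V₂/V₁) / ln(z₂/z₁)
α = ln(18.4/14.7) / ln(120.0/15.0) = ln(1.2517) / ln(8.0000)
  = 0.22450 / 2.07944 = 0.10796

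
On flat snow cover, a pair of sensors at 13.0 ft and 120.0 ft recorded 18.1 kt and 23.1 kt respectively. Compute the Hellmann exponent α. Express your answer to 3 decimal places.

Power law: V₂/V₁ = (z₂/z₁)^α ⇒ α = ln(V₂/V₁) / ln(z₂/z₁)
α = ln(23.1/18.1) / ln(120.0/13.0) = ln(1.2762) / ln(9.2308)
  = 0.24392 / 2.22254 = 0.10975

α ≈ 0.110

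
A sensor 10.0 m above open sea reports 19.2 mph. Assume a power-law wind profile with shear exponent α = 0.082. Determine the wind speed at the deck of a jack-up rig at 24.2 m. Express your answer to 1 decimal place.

Power-law profile: V₂ = V₁ · (z₂/z₁)^α
V₂ = 19.2 × (24.2/10.0)^0.082 = 19.2 × (2.4200)^0.082
    = 19.2 × 1.0752 = 20.6431 mph

20.6 mph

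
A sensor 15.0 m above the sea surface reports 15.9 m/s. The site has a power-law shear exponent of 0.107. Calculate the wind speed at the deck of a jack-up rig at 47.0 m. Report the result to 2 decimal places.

17.97 m/s

Power-law profile: V₂ = V₁ · (z₂/z₁)^α
V₂ = 15.9 × (47.0/15.0)^0.107 = 15.9 × (3.1333)^0.107
    = 15.9 × 1.1300 = 17.9668 m/s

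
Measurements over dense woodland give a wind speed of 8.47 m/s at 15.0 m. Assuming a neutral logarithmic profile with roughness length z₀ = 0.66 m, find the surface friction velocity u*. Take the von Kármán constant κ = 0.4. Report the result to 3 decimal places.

Log law: V(z) = (u*/κ) · ln(z/z₀) ⇒ u* = κ · V / ln(z/z₀)
u* = 0.4 × 8.47 / ln(15.0/0.66) = 0.4 × 8.47 / 3.1236
   = 3.3880 / 3.1236 = 1.0847 m/s

u* ≈ 1.085 m/s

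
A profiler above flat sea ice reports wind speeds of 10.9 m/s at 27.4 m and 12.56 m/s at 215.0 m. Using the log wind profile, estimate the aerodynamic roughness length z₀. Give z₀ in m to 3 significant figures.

z₀ ≈ 0.0000366 m

Log law: V(z) ∝ ln(z/z₀). With r = V₁/V₂ = 10.9/12.56 = 0.86783,
r · ln(z₂/z₀) = ln(z₁/z₀) ⇒ ln z₀ = (ln z₁ − r·ln z₂)/(1 − r)
ln z₀ = (3.31054 − 0.86783×5.37064) / 0.13217 = -10.2166
z₀ = exp(-10.2166) = 0.00003656 m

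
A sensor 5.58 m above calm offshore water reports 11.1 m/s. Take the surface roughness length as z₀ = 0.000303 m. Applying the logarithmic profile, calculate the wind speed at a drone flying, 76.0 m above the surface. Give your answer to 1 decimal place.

14.1 m/s

Log law: V(z) ∝ ln(z/z₀), so V₂/V₁ = ln(z₂/z₀) / ln(z₁/z₀).
ln(76.0/0.000303) = 12.4325, ln(5.58/0.000303) = 9.8210
V₂ = 11.1 × 12.4325/9.8210 = 11.1 × 1.2659 = 14.0517 m/s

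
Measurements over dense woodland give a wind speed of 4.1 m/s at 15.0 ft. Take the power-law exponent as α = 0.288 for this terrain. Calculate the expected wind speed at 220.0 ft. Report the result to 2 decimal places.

8.89 m/s

Power-law profile: V₂ = V₁ · (z₂/z₁)^α
V₂ = 4.1 × (220.0/15.0)^0.288 = 4.1 × (14.6667)^0.288
    = 4.1 × 2.1672 = 8.8856 m/s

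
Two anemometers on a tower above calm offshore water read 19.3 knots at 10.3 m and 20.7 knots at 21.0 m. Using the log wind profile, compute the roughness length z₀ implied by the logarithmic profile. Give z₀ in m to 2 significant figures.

z₀ ≈ 0.00056 m

Log law: V(z) ∝ ln(z/z₀). With r = V₁/V₂ = 19.3/20.7 = 0.93237,
r · ln(z₂/z₀) = ln(z₁/z₀) ⇒ ln z₀ = (ln z₁ − r·ln z₂)/(1 − r)
ln z₀ = (2.33214 − 0.93237×3.04452) / 0.06763 = -7.4885
z₀ = exp(-7.4885) = 0.0005595 m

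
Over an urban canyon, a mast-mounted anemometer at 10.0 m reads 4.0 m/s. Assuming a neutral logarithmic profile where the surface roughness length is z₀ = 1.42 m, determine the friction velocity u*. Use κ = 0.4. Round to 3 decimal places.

Log law: V(z) = (u*/κ) · ln(z/z₀) ⇒ u* = κ · V / ln(z/z₀)
u* = 0.4 × 4.0 / ln(10.0/1.42) = 0.4 × 4.0 / 1.9519
   = 1.6000 / 1.9519 = 0.8197 m/s

u* ≈ 0.820 m/s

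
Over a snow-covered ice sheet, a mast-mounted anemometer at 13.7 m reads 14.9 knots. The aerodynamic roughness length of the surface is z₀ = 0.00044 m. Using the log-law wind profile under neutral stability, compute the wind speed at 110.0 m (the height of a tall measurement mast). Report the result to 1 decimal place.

17.9 knots

Log law: V(z) ∝ ln(z/z₀), so V₂/V₁ = ln(z₂/z₀) / ln(z₁/z₀).
ln(110.0/0.00044) = 12.4292, ln(13.7/0.00044) = 10.3461
V₂ = 14.9 × 12.4292/10.3461 = 14.9 × 1.2013 = 17.9000 knots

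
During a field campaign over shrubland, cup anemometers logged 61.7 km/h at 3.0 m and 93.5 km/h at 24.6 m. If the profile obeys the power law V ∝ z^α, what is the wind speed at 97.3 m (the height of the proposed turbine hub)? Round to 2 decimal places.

122.68 km/h

First find α: α = ln(V₂/V₁)/ln(z₂/z₁) = ln(93.5/61.7)/ln(24.6/3.0) = 0.41568/2.10413 = 0.1976
Extrapolate from 24.6 m to 97.3 m: V₃ = 93.5 × (97.3/24.6)^0.1976 = 93.5 × 1.3121 = 122.6834 km/h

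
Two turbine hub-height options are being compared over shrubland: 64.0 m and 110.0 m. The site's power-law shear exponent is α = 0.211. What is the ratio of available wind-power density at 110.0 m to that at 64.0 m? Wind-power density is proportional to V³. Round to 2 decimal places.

1.41

Speed ratio: V_B/V_A = (z_B/z_A)^α = (110.0/64.0)^0.211 = (1.7188)^0.211 = 1.12106
Power-density ratio: P_B/P_A = (V_B/V_A)³ = (1.12106)³ = 1.40893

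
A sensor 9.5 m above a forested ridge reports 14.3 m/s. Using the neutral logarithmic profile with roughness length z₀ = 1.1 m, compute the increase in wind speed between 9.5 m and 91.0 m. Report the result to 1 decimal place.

Log law: V₂ = V₁ · ln(z₂/z₀)/ln(z₁/z₀) = 14.3 × 4.4155/2.1560 = 29.2871 m/s
ΔV = 29.2871 − 14.3 = 14.9871 m/s

15.0 m/s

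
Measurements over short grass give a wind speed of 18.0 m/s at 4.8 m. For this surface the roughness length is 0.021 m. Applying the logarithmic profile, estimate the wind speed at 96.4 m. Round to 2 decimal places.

Log law: V(z) ∝ ln(z/z₀), so V₂/V₁ = ln(z₂/z₀) / ln(z₁/z₀).
ln(96.4/0.021) = 8.4317, ln(4.8/0.021) = 5.4318
V₂ = 18.0 × 8.4317/5.4318 = 18.0 × 1.5523 = 27.9410 m/s

27.94 m/s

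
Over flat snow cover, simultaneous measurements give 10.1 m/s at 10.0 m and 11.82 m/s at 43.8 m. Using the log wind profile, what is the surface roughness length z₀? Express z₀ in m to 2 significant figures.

Log law: V(z) ∝ ln(z/z₀). With r = V₁/V₂ = 10.1/11.82 = 0.85448,
r · ln(z₂/z₀) = ln(z₁/z₀) ⇒ ln z₀ = (ln z₁ − r·ln z₂)/(1 − r)
ln z₀ = (2.30259 − 0.85448×3.77963) / 0.14552 = -6.3708
z₀ = exp(-6.3708) = 0.001711 m

z₀ ≈ 0.0017 m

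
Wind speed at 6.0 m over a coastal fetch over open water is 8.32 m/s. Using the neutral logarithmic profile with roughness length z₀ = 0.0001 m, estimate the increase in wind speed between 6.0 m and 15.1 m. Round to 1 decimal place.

0.7 m/s

Log law: V₂ = V₁ · ln(z₂/z₀)/ln(z₁/z₀) = 8.32 × 11.9250/11.0021 = 9.0179 m/s
ΔV = 9.0179 − 8.32 = 0.6979 m/s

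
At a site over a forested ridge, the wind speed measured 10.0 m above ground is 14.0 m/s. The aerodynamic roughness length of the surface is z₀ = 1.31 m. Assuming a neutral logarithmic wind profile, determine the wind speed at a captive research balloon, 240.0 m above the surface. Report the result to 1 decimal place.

Log law: V(z) ∝ ln(z/z₀), so V₂/V₁ = ln(z₂/z₀) / ln(z₁/z₀).
ln(240.0/1.31) = 5.2106, ln(10.0/1.31) = 2.0326
V₂ = 14.0 × 5.2106/2.0326 = 14.0 × 2.5636 = 35.8900 m/s

35.9 m/s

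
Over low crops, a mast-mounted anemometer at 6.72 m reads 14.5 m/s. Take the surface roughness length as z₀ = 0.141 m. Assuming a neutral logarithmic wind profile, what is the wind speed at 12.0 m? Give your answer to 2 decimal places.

Log law: V(z) ∝ ln(z/z₀), so V₂/V₁ = ln(z₂/z₀) / ln(z₁/z₀).
ln(12.0/0.141) = 4.4439, ln(6.72/0.141) = 3.8641
V₂ = 14.5 × 4.4439/3.8641 = 14.5 × 1.1501 = 16.6758 m/s

16.68 m/s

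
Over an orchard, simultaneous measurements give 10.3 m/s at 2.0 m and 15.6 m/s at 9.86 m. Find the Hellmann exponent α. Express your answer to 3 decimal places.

α ≈ 0.260

Power law: V₂/V₁ = (z₂/z₁)^α ⇒ α = ln(V₂/V₁) / ln(z₂/z₁)
α = ln(15.6/10.3) / ln(9.86/2.0) = ln(1.5146) / ln(4.9300)
  = 0.41513 / 1.59534 = 0.26021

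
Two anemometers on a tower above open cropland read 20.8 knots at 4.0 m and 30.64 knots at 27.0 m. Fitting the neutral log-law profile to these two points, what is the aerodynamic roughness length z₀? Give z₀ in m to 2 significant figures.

z₀ ≈ 0.071 m

Log law: V(z) ∝ ln(z/z₀). With r = V₁/V₂ = 20.8/30.64 = 0.67885,
r · ln(z₂/z₀) = ln(z₁/z₀) ⇒ ln z₀ = (ln z₁ − r·ln z₂)/(1 − r)
ln z₀ = (1.38629 − 0.67885×3.29584) / 0.32115 = -2.6501
z₀ = exp(-2.6501) = 0.07064 m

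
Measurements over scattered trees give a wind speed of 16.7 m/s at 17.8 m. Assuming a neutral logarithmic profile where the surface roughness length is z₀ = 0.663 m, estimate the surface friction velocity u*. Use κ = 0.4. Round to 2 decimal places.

u* ≈ 2.03 m/s

Log law: V(z) = (u*/κ) · ln(z/z₀) ⇒ u* = κ · V / ln(z/z₀)
u* = 0.4 × 16.7 / ln(17.8/0.663) = 0.4 × 16.7 / 3.2902
   = 6.6800 / 3.2902 = 2.0303 m/s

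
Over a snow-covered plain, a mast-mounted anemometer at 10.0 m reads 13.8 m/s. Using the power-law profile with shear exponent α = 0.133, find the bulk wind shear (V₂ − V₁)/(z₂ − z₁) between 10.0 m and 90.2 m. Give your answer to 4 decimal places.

Power law: V₂ = V₁ · (z₂/z₁)^α = 13.8 × (9.0200)^0.133 = 18.4893 m/s
ΔV/Δz = (18.4893 − 13.8)/(90.2 − 10.0) = 4.6893/80.2000 = 0.05847 m/s/m

0.0585 m/s/m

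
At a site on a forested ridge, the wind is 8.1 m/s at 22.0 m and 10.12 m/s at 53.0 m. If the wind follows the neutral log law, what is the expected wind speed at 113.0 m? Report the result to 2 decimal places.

Log law: V ∝ ln(z/z₀). From the pair, with r = V₁/V₂ = 0.80040,
ln z₀ = (ln z₁ − r·ln z₂)/(1 − r) = (3.0910 − 0.80040×3.9703)/0.19960 = -0.4347 → z₀ = 0.6475 m
V₃ = V₁ · ln(z₃/z₀)/ln(z₁/z₀) = 8.1 × 5.1620/3.5257 = 11.8594 m/s

11.86 m/s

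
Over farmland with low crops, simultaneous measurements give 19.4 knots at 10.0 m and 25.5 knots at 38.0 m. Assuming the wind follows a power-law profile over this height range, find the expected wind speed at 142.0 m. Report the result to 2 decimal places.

33.40 knots

First find α: α = ln(V₂/V₁)/ln(z₂/z₁) = ln(25.5/19.4)/ln(38.0/10.0) = 0.27341/1.33500 = 0.2048
Extrapolate from 38.0 m to 142.0 m: V₃ = 25.5 × (142.0/38.0)^0.2048 = 25.5 × 1.3099 = 33.4032 knots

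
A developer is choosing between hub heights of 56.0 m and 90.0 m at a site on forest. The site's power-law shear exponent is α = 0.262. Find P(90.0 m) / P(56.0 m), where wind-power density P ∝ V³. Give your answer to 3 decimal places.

1.452

Speed ratio: V_B/V_A = (z_B/z_A)^α = (90.0/56.0)^0.262 = (1.6071)^0.262 = 1.13236
Power-density ratio: P_B/P_A = (V_B/V_A)³ = (1.13236)³ = 1.45197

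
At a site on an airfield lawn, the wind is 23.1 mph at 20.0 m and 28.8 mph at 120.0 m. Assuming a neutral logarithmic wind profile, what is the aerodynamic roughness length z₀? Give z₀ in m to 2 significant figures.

Log law: V(z) ∝ ln(z/z₀). With r = V₁/V₂ = 23.1/28.8 = 0.80208,
r · ln(z₂/z₀) = ln(z₁/z₀) ⇒ ln z₀ = (ln z₁ − r·ln z₂)/(1 − r)
ln z₀ = (2.99573 − 0.80208×4.78749) / 0.19792 = -4.2656
z₀ = exp(-4.2656) = 0.01404 m

z₀ ≈ 0.014 m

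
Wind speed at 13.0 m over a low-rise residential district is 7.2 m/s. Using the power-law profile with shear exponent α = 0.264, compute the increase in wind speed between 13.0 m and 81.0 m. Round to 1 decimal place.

4.5 m/s

Power law: V₂ = V₁ · (z₂/z₁)^α = 7.2 × (6.2308)^0.264 = 11.6706 m/s
ΔV = 11.6706 − 7.2 = 4.4706 m/s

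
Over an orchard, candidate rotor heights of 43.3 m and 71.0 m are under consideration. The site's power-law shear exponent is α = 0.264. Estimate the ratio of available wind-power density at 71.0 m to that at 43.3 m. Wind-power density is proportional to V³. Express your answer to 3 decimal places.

1.479

Speed ratio: V_B/V_A = (z_B/z_A)^α = (71.0/43.3)^0.264 = (1.6397)^0.264 = 1.13946
Power-density ratio: P_B/P_A = (V_B/V_A)³ = (1.13946)³ = 1.47944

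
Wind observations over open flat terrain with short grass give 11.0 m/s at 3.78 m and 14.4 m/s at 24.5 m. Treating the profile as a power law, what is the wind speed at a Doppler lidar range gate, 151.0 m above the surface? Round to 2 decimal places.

18.71 m/s

First find α: α = ln(V₂/V₁)/ln(z₂/z₁) = ln(14.4/11.0)/ln(24.5/3.78) = 0.26933/1.86895 = 0.1441
Extrapolate from 24.5 m to 151.0 m: V₃ = 14.4 × (151.0/24.5)^0.1441 = 14.4 × 1.2996 = 18.7146 m/s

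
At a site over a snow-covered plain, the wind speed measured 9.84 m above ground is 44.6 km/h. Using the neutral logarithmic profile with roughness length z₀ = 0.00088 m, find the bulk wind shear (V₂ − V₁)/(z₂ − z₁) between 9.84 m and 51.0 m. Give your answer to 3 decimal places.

Log law: V₂ = V₁ · ln(z₂/z₀)/ln(z₁/z₀) = 44.6 × 10.9674/9.3220 = 52.4720 km/h
ΔV/Δz = (52.4720 − 44.6)/(51.0 − 9.84) = 7.8720/41.1600 = 0.19125 km/h/m

0.191 km/h/m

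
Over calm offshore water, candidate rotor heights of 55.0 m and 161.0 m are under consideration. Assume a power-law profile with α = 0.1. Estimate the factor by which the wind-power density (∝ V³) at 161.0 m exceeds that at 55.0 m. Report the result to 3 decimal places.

1.380

Speed ratio: V_B/V_A = (z_B/z_A)^α = (161.0/55.0)^0.1 = (2.9273)^0.1 = 1.11339
Power-density ratio: P_B/P_A = (V_B/V_A)³ = (1.11339)³ = 1.38019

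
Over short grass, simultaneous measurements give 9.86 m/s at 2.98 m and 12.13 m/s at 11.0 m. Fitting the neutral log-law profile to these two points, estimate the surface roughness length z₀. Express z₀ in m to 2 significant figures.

Log law: V(z) ∝ ln(z/z₀). With r = V₁/V₂ = 9.86/12.13 = 0.81286,
r · ln(z₂/z₀) = ln(z₁/z₀) ⇒ ln z₀ = (ln z₁ − r·ln z₂)/(1 − r)
ln z₀ = (1.09192 − 0.81286×2.39790) / 0.18714 = -4.5807
z₀ = exp(-4.5807) = 0.01025 m

z₀ ≈ 0.010 m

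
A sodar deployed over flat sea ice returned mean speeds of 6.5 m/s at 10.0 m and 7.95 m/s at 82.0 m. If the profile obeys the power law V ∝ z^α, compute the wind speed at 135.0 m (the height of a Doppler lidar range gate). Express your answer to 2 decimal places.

First find α: α = ln(V₂/V₁)/ln(z₂/z₁) = ln(7.95/6.5)/ln(82.0/10.0) = 0.20137/2.10413 = 0.0957
Extrapolate from 82.0 m to 135.0 m: V₃ = 7.95 × (135.0/82.0)^0.0957 = 7.95 × 1.0489 = 8.3385 m/s

8.34 m/s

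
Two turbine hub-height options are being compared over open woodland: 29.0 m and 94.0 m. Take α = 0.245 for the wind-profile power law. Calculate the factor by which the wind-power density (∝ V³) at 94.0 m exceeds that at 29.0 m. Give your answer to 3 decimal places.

Speed ratio: V_B/V_A = (z_B/z_A)^α = (94.0/29.0)^0.245 = (3.2414)^0.245 = 1.33392
Power-density ratio: P_B/P_A = (V_B/V_A)³ = (1.33392)³ = 2.37348

2.373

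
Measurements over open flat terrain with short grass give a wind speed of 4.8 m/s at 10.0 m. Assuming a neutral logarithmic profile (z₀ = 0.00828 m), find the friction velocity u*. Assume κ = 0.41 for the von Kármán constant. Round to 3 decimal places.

u* ≈ 0.277 m/s

Log law: V(z) = (u*/κ) · ln(z/z₀) ⇒ u* = κ · V / ln(z/z₀)
u* = 0.41 × 4.8 / ln(10.0/0.00828) = 0.41 × 4.8 / 7.0965
   = 1.9680 / 7.0965 = 0.2773 m/s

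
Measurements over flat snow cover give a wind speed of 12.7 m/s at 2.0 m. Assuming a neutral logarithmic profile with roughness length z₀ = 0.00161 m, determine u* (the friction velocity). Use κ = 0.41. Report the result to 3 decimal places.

Log law: V(z) = (u*/κ) · ln(z/z₀) ⇒ u* = κ · V / ln(z/z₀)
u* = 0.41 × 12.7 / ln(2.0/0.00161) = 0.41 × 12.7 / 7.1247
   = 5.2070 / 7.1247 = 0.7308 m/s

u* ≈ 0.731 m/s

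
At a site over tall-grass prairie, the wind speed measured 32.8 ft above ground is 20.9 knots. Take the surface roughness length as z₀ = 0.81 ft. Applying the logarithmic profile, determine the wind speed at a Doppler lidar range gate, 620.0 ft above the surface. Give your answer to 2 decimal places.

37.50 knots

Log law: V(z) ∝ ln(z/z₀), so V₂/V₁ = ln(z₂/z₀) / ln(z₁/z₀).
ln(620.0/0.81) = 6.6404, ln(32.8/0.81) = 3.7011
V₂ = 20.9 × 6.6404/3.7011 = 20.9 × 1.7942 = 37.4979 knots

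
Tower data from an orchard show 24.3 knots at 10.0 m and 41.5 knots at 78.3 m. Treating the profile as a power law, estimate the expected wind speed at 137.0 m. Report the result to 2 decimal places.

48.00 knots

First find α: α = ln(V₂/V₁)/ln(z₂/z₁) = ln(41.5/24.3)/ln(78.3/10.0) = 0.53522/2.05796 = 0.2601
Extrapolate from 78.3 m to 137.0 m: V₃ = 41.5 × (137.0/78.3)^0.2601 = 41.5 × 1.1566 = 47.9993 knots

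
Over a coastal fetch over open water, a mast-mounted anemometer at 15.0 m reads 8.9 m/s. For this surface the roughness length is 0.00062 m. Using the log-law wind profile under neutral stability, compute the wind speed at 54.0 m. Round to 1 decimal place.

10.0 m/s

Log law: V(z) ∝ ln(z/z₀), so V₂/V₁ = ln(z₂/z₀) / ln(z₁/z₀).
ln(54.0/0.00062) = 11.3748, ln(15.0/0.00062) = 10.0938
V₂ = 8.9 × 11.3748/10.0938 = 8.9 × 1.1269 = 10.0294 m/s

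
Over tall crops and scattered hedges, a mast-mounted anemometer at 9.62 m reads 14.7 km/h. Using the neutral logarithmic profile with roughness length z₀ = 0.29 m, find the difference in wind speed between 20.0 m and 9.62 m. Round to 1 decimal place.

Log law: V₂ = V₁ · ln(z₂/z₀)/ln(z₁/z₀) = 14.7 × 4.2336/3.5017 = 17.7724 km/h
ΔV = 17.7724 − 14.7 = 3.0724 km/h

3.1 km/h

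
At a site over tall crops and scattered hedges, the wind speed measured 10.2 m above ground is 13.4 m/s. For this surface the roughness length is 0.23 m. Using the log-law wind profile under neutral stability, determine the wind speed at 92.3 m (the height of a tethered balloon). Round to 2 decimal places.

21.18 m/s

Log law: V(z) ∝ ln(z/z₀), so V₂/V₁ = ln(z₂/z₀) / ln(z₁/z₀).
ln(92.3/0.23) = 5.9947, ln(10.2/0.23) = 3.7921
V₂ = 13.4 × 5.9947/3.7921 = 13.4 × 1.5809 = 21.1835 m/s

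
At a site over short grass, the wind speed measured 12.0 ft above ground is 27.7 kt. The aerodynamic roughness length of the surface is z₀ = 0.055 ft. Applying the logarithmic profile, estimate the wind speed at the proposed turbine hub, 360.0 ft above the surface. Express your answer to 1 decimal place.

Log law: V(z) ∝ ln(z/z₀), so V₂/V₁ = ln(z₂/z₀) / ln(z₁/z₀).
ln(360.0/0.055) = 8.7865, ln(12.0/0.055) = 5.3853
V₂ = 27.7 × 8.7865/5.3853 = 27.7 × 1.6316 = 45.1944 kt

45.2 kt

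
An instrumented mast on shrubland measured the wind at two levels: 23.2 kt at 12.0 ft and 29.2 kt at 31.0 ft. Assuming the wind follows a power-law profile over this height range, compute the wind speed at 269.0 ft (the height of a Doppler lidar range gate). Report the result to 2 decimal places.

First find α: α = ln(V₂/V₁)/ln(z₂/z₁) = ln(29.2/23.2)/ln(31.0/12.0) = 0.23002/0.94908 = 0.2424
Extrapolate from 31.0 ft to 269.0 ft: V₃ = 29.2 × (269.0/31.0)^0.2424 = 29.2 × 1.6882 = 49.2956 kt

49.30 kt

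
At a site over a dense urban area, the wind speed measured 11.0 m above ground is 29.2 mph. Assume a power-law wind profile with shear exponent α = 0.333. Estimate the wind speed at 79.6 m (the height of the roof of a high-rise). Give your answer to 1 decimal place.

Power-law profile: V₂ = V₁ · (z₂/z₁)^α
V₂ = 29.2 × (79.6/11.0)^0.333 = 29.2 × (7.2364)^0.333
    = 29.2 × 1.9329 = 56.4421 mph

56.4 mph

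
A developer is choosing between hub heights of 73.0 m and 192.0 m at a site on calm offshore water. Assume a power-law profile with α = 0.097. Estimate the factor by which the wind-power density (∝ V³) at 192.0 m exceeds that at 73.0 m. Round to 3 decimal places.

Speed ratio: V_B/V_A = (z_B/z_A)^α = (192.0/73.0)^0.097 = (2.6301)^0.097 = 1.09834
Power-density ratio: P_B/P_A = (V_B/V_A)³ = (1.09834)³ = 1.32499

1.325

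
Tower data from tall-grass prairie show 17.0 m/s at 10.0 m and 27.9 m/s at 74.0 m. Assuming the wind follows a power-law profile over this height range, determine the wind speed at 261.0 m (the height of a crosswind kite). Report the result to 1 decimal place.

38.1 m/s

First find α: α = ln(V₂/V₁)/ln(z₂/z₁) = ln(27.9/17.0)/ln(74.0/10.0) = 0.49541/2.00148 = 0.2475
Extrapolate from 74.0 m to 261.0 m: V₃ = 27.9 × (261.0/74.0)^0.2475 = 27.9 × 1.3661 = 38.1154 m/s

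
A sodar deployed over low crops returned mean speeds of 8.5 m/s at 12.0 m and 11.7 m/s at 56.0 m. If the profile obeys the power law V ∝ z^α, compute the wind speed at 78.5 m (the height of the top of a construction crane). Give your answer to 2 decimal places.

12.55 m/s

First find α: α = ln(V₂/V₁)/ln(z₂/z₁) = ln(11.7/8.5)/ln(56.0/12.0) = 0.31952/1.54045 = 0.2074
Extrapolate from 56.0 m to 78.5 m: V₃ = 11.7 × (78.5/56.0)^0.2074 = 11.7 × 1.0726 = 12.5491 m/s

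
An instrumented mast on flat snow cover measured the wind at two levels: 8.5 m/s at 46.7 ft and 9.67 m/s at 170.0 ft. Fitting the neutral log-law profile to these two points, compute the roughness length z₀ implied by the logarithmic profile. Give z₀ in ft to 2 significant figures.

z₀ ≈ 0.0039 ft

Log law: V(z) ∝ ln(z/z₀). With r = V₁/V₂ = 8.5/9.67 = 0.87901,
r · ln(z₂/z₀) = ln(z₁/z₀) ⇒ ln z₀ = (ln z₁ − r·ln z₂)/(1 − r)
ln z₀ = (3.84374 − 0.87901×5.13580) / 0.12099 = -5.5430
z₀ = exp(-5.5430) = 0.003915 ft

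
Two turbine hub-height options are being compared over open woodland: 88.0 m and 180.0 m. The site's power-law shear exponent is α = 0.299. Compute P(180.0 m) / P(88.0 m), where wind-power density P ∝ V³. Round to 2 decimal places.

Speed ratio: V_B/V_A = (z_B/z_A)^α = (180.0/88.0)^0.299 = (2.0455)^0.299 = 1.23859
Power-density ratio: P_B/P_A = (V_B/V_A)³ = (1.23859)³ = 1.90011

1.90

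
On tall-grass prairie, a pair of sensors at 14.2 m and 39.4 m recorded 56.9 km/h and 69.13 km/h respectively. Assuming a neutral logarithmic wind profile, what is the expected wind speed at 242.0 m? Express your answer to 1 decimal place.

90.9 km/h

Log law: V ∝ ln(z/z₀). From the pair, with r = V₁/V₂ = 0.82309,
ln z₀ = (ln z₁ − r·ln z₂)/(1 − r) = (2.6532 − 0.82309×3.6738)/0.17691 = -2.0947 → z₀ = 0.1231 m
V₃ = V₁ · ln(z₃/z₀)/ln(z₁/z₀) = 56.9 × 7.5837/4.7480 = 90.8831 km/h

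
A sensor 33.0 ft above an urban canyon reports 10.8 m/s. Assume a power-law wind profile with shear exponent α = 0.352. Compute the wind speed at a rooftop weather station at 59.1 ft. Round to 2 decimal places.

Power-law profile: V₂ = V₁ · (z₂/z₁)^α
V₂ = 10.8 × (59.1/33.0)^0.352 = 10.8 × (1.7909)^0.352
    = 10.8 × 1.2277 = 13.2588 m/s

13.26 m/s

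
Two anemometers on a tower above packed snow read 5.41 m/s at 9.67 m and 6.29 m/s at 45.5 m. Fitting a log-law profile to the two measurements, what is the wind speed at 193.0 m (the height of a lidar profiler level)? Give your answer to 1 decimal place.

Log law: V ∝ ln(z/z₀). From the pair, with r = V₁/V₂ = 0.86010,
ln z₀ = (ln z₁ − r·ln z₂)/(1 − r) = (2.2690 − 0.86010×3.8177)/0.13990 = -7.2519 → z₀ = 0.0007089 m
V₃ = V₁ · ln(z₃/z₀)/ln(z₁/z₀) = 5.41 × 12.5145/9.5209 = 7.1111 m/s

7.1 m/s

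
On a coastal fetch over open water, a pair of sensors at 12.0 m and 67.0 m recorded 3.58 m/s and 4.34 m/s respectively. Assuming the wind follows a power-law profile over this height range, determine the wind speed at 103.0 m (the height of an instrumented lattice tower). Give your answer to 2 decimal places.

4.55 m/s

First find α: α = ln(V₂/V₁)/ln(z₂/z₁) = ln(4.34/3.58)/ln(67.0/12.0) = 0.19251/1.71979 = 0.1119
Extrapolate from 67.0 m to 103.0 m: V₃ = 4.34 × (103.0/67.0)^0.1119 = 4.34 × 1.0493 = 4.5540 m/s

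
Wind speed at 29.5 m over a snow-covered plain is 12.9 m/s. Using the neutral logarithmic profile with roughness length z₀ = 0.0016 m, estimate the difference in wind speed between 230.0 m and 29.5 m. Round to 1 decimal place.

2.7 m/s

Log law: V₂ = V₁ · ln(z₂/z₀)/ln(z₁/z₀) = 12.9 × 11.8758/9.8221 = 15.5972 m/s
ΔV = 15.5972 − 12.9 = 2.6972 m/s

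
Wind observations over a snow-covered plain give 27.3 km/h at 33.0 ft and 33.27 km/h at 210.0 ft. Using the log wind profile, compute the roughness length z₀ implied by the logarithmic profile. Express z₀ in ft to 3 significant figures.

z₀ ≈ 0.00697 ft

Log law: V(z) ∝ ln(z/z₀). With r = V₁/V₂ = 27.3/33.27 = 0.82056,
r · ln(z₂/z₀) = ln(z₁/z₀) ⇒ ln z₀ = (ln z₁ − r·ln z₂)/(1 − r)
ln z₀ = (3.49651 − 0.82056×5.34711) / 0.17944 = -4.9660
z₀ = exp(-4.9660) = 0.006971 ft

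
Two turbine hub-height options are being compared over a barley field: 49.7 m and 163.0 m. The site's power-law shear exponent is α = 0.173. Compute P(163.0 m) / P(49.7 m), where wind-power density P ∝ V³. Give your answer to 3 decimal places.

1.852

Speed ratio: V_B/V_A = (z_B/z_A)^α = (163.0/49.7)^0.173 = (3.2797)^0.173 = 1.22811
Power-density ratio: P_B/P_A = (V_B/V_A)³ = (1.22811)³ = 1.85232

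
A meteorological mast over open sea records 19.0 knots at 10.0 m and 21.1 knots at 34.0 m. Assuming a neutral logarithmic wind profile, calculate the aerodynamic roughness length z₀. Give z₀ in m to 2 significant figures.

Log law: V(z) ∝ ln(z/z₀). With r = V₁/V₂ = 19.0/21.1 = 0.90047,
r · ln(z₂/z₀) = ln(z₁/z₀) ⇒ ln z₀ = (ln z₁ − r·ln z₂)/(1 − r)
ln z₀ = (2.30259 − 0.90047×3.52636) / 0.09953 = -8.7697
z₀ = exp(-8.7697) = 0.0001554 m

z₀ ≈ 0.00016 m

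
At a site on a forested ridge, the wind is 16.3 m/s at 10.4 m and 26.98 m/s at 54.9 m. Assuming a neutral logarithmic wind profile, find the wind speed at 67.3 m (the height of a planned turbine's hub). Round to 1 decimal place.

Log law: V ∝ ln(z/z₀). From the pair, with r = V₁/V₂ = 0.60415,
ln z₀ = (ln z₁ − r·ln z₂)/(1 − r) = (2.3418 − 0.60415×4.0055)/0.39585 = -0.1974 → z₀ = 0.8209 m
V₃ = V₁ · ln(z₃/z₀)/ln(z₁/z₀) = 16.3 × 4.4065/2.5392 = 28.2873 m/s

28.3 m/s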